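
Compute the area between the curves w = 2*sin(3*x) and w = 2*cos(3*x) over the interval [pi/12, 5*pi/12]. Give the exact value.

4*sqrt(2)/3

On [pi/12, 5*pi/12], (2*sin(3*x)) - (2*cos(3*x)) = 2*sin(3*x) - 2*cos(3*x) is ≥ 0 throughout, so the area is a single integral of |2*sin(3*x) - 2*cos(3*x)|.
∫[pi/12,5*pi/12] (2*sin(3*x) - 2*cos(3*x)) dx = 4*sqrt(2)/3.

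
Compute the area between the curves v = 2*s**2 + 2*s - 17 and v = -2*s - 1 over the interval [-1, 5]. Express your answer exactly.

The difference (2*s**2 + 2*s - 17) - (-2*s - 1) = 2*s**2 + 4*s - 16 changes sign at s = 2 inside [-1, 5], so split the integral there.
∫[-1,2] (2*s**2 + 4*s - 16) ds = -36; the area of that piece is 36.
∫[2,5] (2*s**2 + 4*s - 16) ds = 72.
Total area = 36 + 72 = 108.

108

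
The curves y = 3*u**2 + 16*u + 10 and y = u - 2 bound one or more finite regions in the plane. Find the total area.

Set the curves equal: 3*u**2 + 16*u + 10 = u - 2, so 3*u**2 + 15*u + 12 = 0, which factors as 3*(u + 1)*(u + 4) = 0. The curves meet at u = -4, -1.
On [-4, -1], y = u - 2 is on top; that piece has area ∫[-4,-1] (-(3*u**2 + 15*u + 12)) du = 27/2.

27/2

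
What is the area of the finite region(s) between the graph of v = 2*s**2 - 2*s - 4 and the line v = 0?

9

The curve meets the s-axis where 2*s**2 - 2*s - 4 = 0, i.e. 2*(s - 2)*(s + 1) = 0, at s = -1, 2.
On [-1, 2] the curve lies below the axis; ∫[-1,2] (2*s**2 - 2*s - 4) ds = -9, giving area 9.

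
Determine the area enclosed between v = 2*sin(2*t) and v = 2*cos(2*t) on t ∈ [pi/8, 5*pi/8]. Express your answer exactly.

2*sqrt(2)

On [pi/8, 5*pi/8], (2*sin(2*t)) - (2*cos(2*t)) = 2*sin(2*t) - 2*cos(2*t) is ≥ 0 throughout, so the area is a single integral of |2*sin(2*t) - 2*cos(2*t)|.
∫[pi/8,5*pi/8] (2*sin(2*t) - 2*cos(2*t)) dt = 2*sqrt(2).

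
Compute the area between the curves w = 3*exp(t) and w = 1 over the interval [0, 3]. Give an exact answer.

-6 + 3*exp(3)

On [0, 3], (3*exp(t)) - (1) = 3*exp(t) - 1 is ≥ 0 throughout, so the area is a single integral of |3*exp(t) - 1|.
∫[0,3] (3*exp(t) - 1) dt = -6 + 3*exp(3).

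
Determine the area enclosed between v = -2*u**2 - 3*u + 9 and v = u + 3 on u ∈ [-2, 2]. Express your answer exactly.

68/3

The difference (-2*u**2 - 3*u + 9) - (u + 3) = -2*u**2 - 4*u + 6 changes sign at u = 1 inside [-2, 2], so split the integral there.
∫[-2,1] (-2*u**2 - 4*u + 6) du = 18.
∫[1,2] (-2*u**2 - 4*u + 6) du = -14/3; the area of that piece is 14/3.
Total area = 18 + 14/3 = 68/3.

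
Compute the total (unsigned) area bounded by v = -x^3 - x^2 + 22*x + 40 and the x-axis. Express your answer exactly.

The curve meets the x-axis where -x^3 - x^2 + 22*x + 40 = 0, i.e. -(x - 5)*(x + 2)*(x + 4) = 0, at x = -4, -2, 5.
On [-4, -2] the curve lies below the axis; ∫[-4,-2] (-x^3 - x^2 + 22*x + 40) dx = -32/3, giving area 32/3.
On [-2, 5] the curve lies above the axis; ∫[-2,5] (-x^3 - x^2 + 22*x + 40) dx = 3773/12, giving area 3773/12.
Total area = 32/3 + 3773/12 = 3901/12.

3901/12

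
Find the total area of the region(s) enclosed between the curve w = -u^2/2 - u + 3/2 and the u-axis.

16/3

The curve meets the u-axis where -u^2/2 - u + 3/2 = 0, i.e. -(u - 1)*(u + 3)/2 = 0, at u = -3, 1.
On [-3, 1] the curve lies above the axis; ∫[-3,1] (-u^2/2 - u + 3/2) du = 16/3, giving area 16/3.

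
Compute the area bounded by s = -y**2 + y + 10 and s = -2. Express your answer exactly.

Both boundary curves give s as a function of y, so integrate with respect to y. Setting them equal: -y**2 + y + 12 = 0, i.e. -(y - 4)*(y + 3) = 0, so they meet at y = -3, 4.
For y in [-3, 4], s = -y**2 + y + 10 is on the right; area = ∫[-3,4] (-y**2 + y + 12) dy = 343/6.

343/6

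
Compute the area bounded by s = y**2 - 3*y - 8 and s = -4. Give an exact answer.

125/6

Both boundary curves give s as a function of y, so integrate with respect to y. Setting them equal: y**2 - 3*y - 4 = 0, i.e. (y - 4)*(y + 1) = 0, so they meet at y = -1, 4.
For y in [-1, 4], s = y**2 - 3*y - 8 is on the left; area = ∫[-1,4] (-(y**2 - 3*y - 4)) dy = 125/6.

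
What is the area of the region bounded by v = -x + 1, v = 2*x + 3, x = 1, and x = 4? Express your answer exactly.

57/2

On [1, 4], (-x + 1) - (2*x + 3) = -3*x - 2 is ≤ 0 throughout, so the area is a single integral of |-3*x - 2|.
∫[1,4] (-3*x - 2) dx = -57/2; the area of that piece is 57/2.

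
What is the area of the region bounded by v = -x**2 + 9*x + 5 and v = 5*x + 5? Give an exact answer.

Set the curves equal: -x**2 + 9*x + 5 = 5*x + 5, so -x**2 + 4*x = 0, which factors as -x*(x - 4) = 0. The curves meet at x = 0, 4.
On [0, 4], v = -x**2 + 9*x + 5 is on top; that piece has area ∫[0,4] (-x**2 + 4*x) dx = 32/3.

32/3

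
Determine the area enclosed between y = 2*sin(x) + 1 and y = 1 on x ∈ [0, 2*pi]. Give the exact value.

The difference (2*sin(x) + 1) - (1) = 2*sin(x) changes sign at x = pi inside [0, 2*pi], so split the integral there.
∫[0,pi] (2*sin(x)) dx = 4.
∫[pi,2*pi] (2*sin(x)) dx = -4; the area of that piece is 4.
Total area = 4 + 4 = 8.

8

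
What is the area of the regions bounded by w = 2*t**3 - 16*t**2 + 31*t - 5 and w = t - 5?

253/6

Set the curves equal: 2*t**3 - 16*t**2 + 31*t - 5 = t - 5, so 2*t**3 - 16*t**2 + 30*t = 0, which factors as 2*t*(t - 5)*(t - 3) = 0. The curves meet at t = 0, 3, 5.
On [0, 3], w = 2*t**3 - 16*t**2 + 31*t - 5 is on top; that piece has area ∫[0,3] (2*t**3 - 16*t**2 + 30*t) dt = 63/2.
On [3, 5], w = t - 5 is on top; that piece has area ∫[3,5] (-(2*t**3 - 16*t**2 + 30*t)) dt = 32/3.
Total enclosed area = 63/2 + 32/3 = 253/6.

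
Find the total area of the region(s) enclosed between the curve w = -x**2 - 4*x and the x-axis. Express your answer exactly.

32/3

The curve meets the x-axis where -x**2 - 4*x = 0, i.e. -x*(x + 4) = 0, at x = -4, 0.
On [-4, 0] the curve lies above the axis; ∫[-4,0] (-x**2 - 4*x) dx = 32/3, giving area 32/3.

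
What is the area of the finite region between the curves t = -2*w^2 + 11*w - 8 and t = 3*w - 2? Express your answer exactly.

Both boundary curves give t as a function of w, so integrate with respect to w. Setting them equal: -2*w^2 + 8*w - 6 = 0, i.e. -2*(w - 3)*(w - 1) = 0, so they meet at w = 1, 3.
For w in [1, 3], t = -2*w^2 + 11*w - 8 is on the right; area = ∫[1,3] (-2*w^2 + 8*w - 6) dw = 8/3.

8/3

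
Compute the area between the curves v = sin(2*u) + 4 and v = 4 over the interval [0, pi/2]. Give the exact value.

1

On [0, pi/2], (sin(2*u) + 4) - (4) = sin(2*u) is ≥ 0 throughout, so the area is a single integral of |sin(2*u)|.
∫[0,pi/2] (sin(2*u)) du = 1.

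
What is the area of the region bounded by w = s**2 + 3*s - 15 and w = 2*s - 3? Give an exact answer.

343/6

Set the curves equal: s**2 + 3*s - 15 = 2*s - 3, so s**2 + s - 12 = 0, which factors as (s - 3)*(s + 4) = 0. The curves meet at s = -4, 3.
On [-4, 3], w = 2*s - 3 is on top; that piece has area ∫[-4,3] (-(s**2 + s - 12)) ds = 343/6.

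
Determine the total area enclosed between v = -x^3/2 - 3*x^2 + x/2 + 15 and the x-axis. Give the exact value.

The curve meets the x-axis where -x^3/2 - 3*x^2 + x/2 + 15 = 0, i.e. -(x - 2)*(x + 3)*(x + 5)/2 = 0, at x = -5, -3, 2.
On [-5, -3] the curve lies below the axis; ∫[-5,-3] (-x^3/2 - 3*x^2 + x/2 + 15) dx = -4, giving area 4.
On [-3, 2] the curve lies above the axis; ∫[-3,2] (-x^3/2 - 3*x^2 + x/2 + 15) dx = 375/8, giving area 375/8.
Total area = 4 + 375/8 = 407/8.

407/8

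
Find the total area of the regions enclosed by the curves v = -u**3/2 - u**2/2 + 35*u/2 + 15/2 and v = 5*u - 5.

506/3

Set the curves equal: -u**3/2 - u**2/2 + 35*u/2 + 15/2 = 5*u - 5, so -u**3/2 - u**2/2 + 25*u/2 + 25/2 = 0, which factors as -(u - 5)*(u + 1)*(u + 5)/2 = 0. The curves meet at u = -5, -1, 5.
On [-5, -1], v = 5*u - 5 is on top; that piece has area ∫[-5,-1] (-(-u**3/2 - u**2/2 + 25*u/2 + 25/2)) du = 128/3.
On [-1, 5], v = -u**3/2 - u**2/2 + 35*u/2 + 15/2 is on top; that piece has area ∫[-1,5] (-u**3/2 - u**2/2 + 25*u/2 + 25/2) du = 126.
Total enclosed area = 128/3 + 126 = 506/3.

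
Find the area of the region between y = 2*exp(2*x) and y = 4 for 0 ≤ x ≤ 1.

-7 + 4*log(2) + exp(2)

The difference (2*exp(2*x)) - (4) = 2*exp(2*x) - 4 changes sign at x = log(2)/2 inside [0, 1], so split the integral there.
∫[0,log(2)/2] (2*exp(2*x) - 4) dx = 1 - log(4); the area of that piece is -1 + log(4).
∫[log(2)/2,1] (2*exp(2*x) - 4) dx = -6 + 2*log(2) + exp(2).
Total area = (-1 + log(4)) + (-6 + 2*log(2) + exp(2)) = -7 + 4*log(2) + exp(2).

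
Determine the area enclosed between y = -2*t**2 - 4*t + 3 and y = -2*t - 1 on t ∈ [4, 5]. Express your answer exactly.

137/3

On [4, 5], (-2*t**2 - 4*t + 3) - (-2*t - 1) = -2*t**2 - 2*t + 4 is ≤ 0 throughout, so the area is a single integral of |-2*t**2 - 2*t + 4|.
∫[4,5] (-2*t**2 - 2*t + 4) dt = -137/3; the area of that piece is 137/3.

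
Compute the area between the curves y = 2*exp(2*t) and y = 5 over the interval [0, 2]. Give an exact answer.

The difference (2*exp(2*t)) - (5) = 2*exp(2*t) - 5 changes sign at t = -log(2)/2 + log(5)/2 inside [0, 2], so split the integral there.
∫[0,-log(2)/2 + log(5)/2] (2*exp(2*t) - 5) dt = log(4*sqrt(10)/125) + 3/2; the area of that piece is -3/2 + log(25*sqrt(10)/8).
∫[-log(2)/2 + log(5)/2,2] (2*exp(2*t) - 5) dt = -25/2 - 5*log(2)/2 + 5*log(5)/2 + exp(4).
Total area = (-3/2 + log(25*sqrt(10)/8)) + (-25/2 - 5*log(2)/2 + 5*log(5)/2 + exp(4)) = -14 - 11*log(2)/2 + log(10)/2 + 9*log(5)/2 + exp(4).

-14 - 11*log(2)/2 + log(10)/2 + 9*log(5)/2 + exp(4)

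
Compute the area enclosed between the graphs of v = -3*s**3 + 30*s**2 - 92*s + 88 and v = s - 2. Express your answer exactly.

Set the curves equal: -3*s**3 + 30*s**2 - 92*s + 88 = s - 2, so -3*s**3 + 30*s**2 - 93*s + 90 = 0, which factors as -3*(s - 5)*(s - 3)*(s - 2) = 0. The curves meet at s = 2, 3, 5.
On [2, 3], v = s - 2 is on top; that piece has area ∫[2,3] (-(-3*s**3 + 30*s**2 - 93*s + 90)) ds = 5/4.
On [3, 5], v = -3*s**3 + 30*s**2 - 92*s + 88 is on top; that piece has area ∫[3,5] (-3*s**3 + 30*s**2 - 93*s + 90) ds = 8.
Total enclosed area = 5/4 + 8 = 37/4.

37/4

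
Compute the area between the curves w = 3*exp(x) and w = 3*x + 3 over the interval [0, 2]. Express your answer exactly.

On [0, 2], (3*exp(x)) - (3*x + 3) = -3*x + 3*exp(x) - 3 is ≥ 0 throughout, so the area is a single integral of |-3*x + 3*exp(x) - 3|.
∫[0,2] (-3*x + 3*exp(x) - 3) dx = -15 + 3*exp(2).

-15 + 3*exp(2)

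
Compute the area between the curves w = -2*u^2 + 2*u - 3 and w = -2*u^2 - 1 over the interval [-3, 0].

15

On [-3, 0], (-2*u^2 + 2*u - 3) - (-2*u^2 - 1) = 2*u - 2 is ≤ 0 throughout, so the area is a single integral of |2*u - 2|.
∫[-3,0] (2*u - 2) du = -15; the area of that piece is 15.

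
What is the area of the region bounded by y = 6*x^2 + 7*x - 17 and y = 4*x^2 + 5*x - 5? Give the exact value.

125/3

Set the curves equal: 6*x^2 + 7*x - 17 = 4*x^2 + 5*x - 5, so 2*x^2 + 2*x - 12 = 0, which factors as 2*(x - 2)*(x + 3) = 0. The curves meet at x = -3, 2.
On [-3, 2], y = 4*x^2 + 5*x - 5 is on top; that piece has area ∫[-3,2] (-(2*x^2 + 2*x - 12)) dx = 125/3.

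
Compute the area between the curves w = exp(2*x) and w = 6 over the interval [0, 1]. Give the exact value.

The difference (exp(2*x)) - (6) = exp(2*x) - 6 changes sign at x = log(6)/2 inside [0, 1], so split the integral there.
∫[0,log(6)/2] (exp(2*x) - 6) dx = 5/2 - log(216); the area of that piece is -5/2 + log(216).
∫[log(6)/2,1] (exp(2*x) - 6) dx = -9 + exp(2)/2 + 3*log(6).
Total area = (-5/2 + log(216)) + (-9 + exp(2)/2 + 3*log(6)) = -23/2 + exp(2)/2 + 6*log(6).

-23/2 + exp(2)/2 + 6*log(6)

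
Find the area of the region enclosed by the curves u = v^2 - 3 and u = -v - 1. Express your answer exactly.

Both boundary curves give u as a function of v, so integrate with respect to v. Setting them equal: v^2 + v - 2 = 0, i.e. (v - 1)*(v + 2) = 0, so they meet at v = -2, 1.
For v in [-2, 1], u = v^2 - 3 is on the left; area = ∫[-2,1] (-(v^2 + v - 2)) dv = 9/2.

9/2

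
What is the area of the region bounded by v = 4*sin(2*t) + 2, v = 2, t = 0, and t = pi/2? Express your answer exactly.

On [0, pi/2], (4*sin(2*t) + 2) - (2) = 4*sin(2*t) is ≥ 0 throughout, so the area is a single integral of |4*sin(2*t)|.
∫[0,pi/2] (4*sin(2*t)) dt = 4.

4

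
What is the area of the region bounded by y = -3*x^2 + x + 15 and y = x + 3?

32

Set the curves equal: -3*x^2 + x + 15 = x + 3, so -3*x^2 + 12 = 0, which factors as -3*(x - 2)*(x + 2) = 0. The curves meet at x = -2, 2.
On [-2, 2], y = -3*x^2 + x + 15 is on top; that piece has area ∫[-2,2] (-3*x^2 + 12) dx = 32.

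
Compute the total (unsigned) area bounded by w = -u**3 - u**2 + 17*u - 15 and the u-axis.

568/3

The curve meets the u-axis where -u**3 - u**2 + 17*u - 15 = 0, i.e. -(u - 3)*(u - 1)*(u + 5) = 0, at u = -5, 1, 3.
On [-5, 1] the curve lies below the axis; ∫[-5,1] (-u**3 - u**2 + 17*u - 15) du = -180, giving area 180.
On [1, 3] the curve lies above the axis; ∫[1,3] (-u**3 - u**2 + 17*u - 15) du = 28/3, giving area 28/3.
Total area = 180 + 28/3 = 568/3.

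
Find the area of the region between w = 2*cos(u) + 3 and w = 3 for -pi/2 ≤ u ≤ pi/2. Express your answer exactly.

On [-pi/2, pi/2], (2*cos(u) + 3) - (3) = 2*cos(u) is ≥ 0 throughout, so the area is a single integral of |2*cos(u)|.
∫[-pi/2,pi/2] (2*cos(u)) du = 4.

4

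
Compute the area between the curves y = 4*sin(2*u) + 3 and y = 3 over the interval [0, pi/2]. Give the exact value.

4

On [0, pi/2], (4*sin(2*u) + 3) - (3) = 4*sin(2*u) is ≥ 0 throughout, so the area is a single integral of |4*sin(2*u)|.
∫[0,pi/2] (4*sin(2*u)) du = 4.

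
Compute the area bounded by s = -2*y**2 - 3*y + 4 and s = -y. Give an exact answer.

Both boundary curves give s as a function of y, so integrate with respect to y. Setting them equal: -2*y**2 - 2*y + 4 = 0, i.e. -2*(y - 1)*(y + 2) = 0, so they meet at y = -2, 1.
For y in [-2, 1], s = -2*y**2 - 3*y + 4 is on the right; area = ∫[-2,1] (-2*y**2 - 2*y + 4) dy = 9.

9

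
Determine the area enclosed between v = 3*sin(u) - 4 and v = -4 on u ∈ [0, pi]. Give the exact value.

6

On [0, pi], (3*sin(u) - 4) - (-4) = 3*sin(u) is ≥ 0 throughout, so the area is a single integral of |3*sin(u)|.
∫[0,pi] (3*sin(u)) du = 6.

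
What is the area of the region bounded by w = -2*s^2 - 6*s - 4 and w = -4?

Set the curves equal: -2*s^2 - 6*s - 4 = -4, so -2*s^2 - 6*s = 0, which factors as -2*s*(s + 3) = 0. The curves meet at s = -3, 0.
On [-3, 0], w = -2*s^2 - 6*s - 4 is on top; that piece has area ∫[-3,0] (-2*s^2 - 6*s) ds = 9.

9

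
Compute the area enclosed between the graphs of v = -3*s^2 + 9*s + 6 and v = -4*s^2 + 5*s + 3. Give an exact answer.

4/3

Set the curves equal: -3*s^2 + 9*s + 6 = -4*s^2 + 5*s + 3, so s^2 + 4*s + 3 = 0, which factors as (s + 1)*(s + 3) = 0. The curves meet at s = -3, -1.
On [-3, -1], v = -4*s^2 + 5*s + 3 is on top; that piece has area ∫[-3,-1] (-(s^2 + 4*s + 3)) ds = 4/3.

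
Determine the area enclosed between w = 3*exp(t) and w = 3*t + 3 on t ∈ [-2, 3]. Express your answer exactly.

-45/2 - 3*exp(-2) + 3*exp(3)

On [-2, 3], (3*exp(t)) - (3*t + 3) = -3*t + 3*exp(t) - 3 is ≥ 0 throughout, so the area is a single integral of |-3*t + 3*exp(t) - 3|.
∫[-2,3] (-3*t + 3*exp(t) - 3) dt = -45/2 - 3*exp(-2) + 3*exp(3).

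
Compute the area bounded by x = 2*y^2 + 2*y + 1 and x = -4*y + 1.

9

Both boundary curves give x as a function of y, so integrate with respect to y. Setting them equal: 2*y^2 + 6*y = 0, i.e. 2*y*(y + 3) = 0, so they meet at y = -3, 0.
For y in [-3, 0], x = 2*y^2 + 2*y + 1 is on the left; area = ∫[-3,0] (-(2*y^2 + 6*y)) dy = 9.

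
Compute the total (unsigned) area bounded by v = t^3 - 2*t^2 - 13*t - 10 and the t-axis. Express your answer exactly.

The curve meets the t-axis where t^3 - 2*t^2 - 13*t - 10 = 0, i.e. (t - 5)*(t + 1)*(t + 2) = 0, at t = -2, -1, 5.
On [-2, -1] the curve lies above the axis; ∫[-2,-1] (t^3 - 2*t^2 - 13*t - 10) dt = 13/12, giving area 13/12.
On [-1, 5] the curve lies below the axis; ∫[-1,5] (t^3 - 2*t^2 - 13*t - 10) dt = -144, giving area 144.
Total area = 13/12 + 144 = 1741/12.

1741/12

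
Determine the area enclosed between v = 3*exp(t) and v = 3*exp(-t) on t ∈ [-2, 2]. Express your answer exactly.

The difference (3*exp(t)) - (3*exp(-t)) = 3*exp(t) - 3*exp(-t) changes sign at t = 0 inside [-2, 2], so split the integral there.
∫[-2,0] (3*exp(t) - 3*exp(-t)) dt = -3*exp(2) - 3*exp(-2) + 6; the area of that piece is -6 + 3*exp(-2) + 3*exp(2).
∫[0,2] (3*exp(t) - 3*exp(-t)) dt = -6 + 3*exp(-2) + 3*exp(2).
Total area = (-6 + 3*exp(-2) + 3*exp(2)) + (-6 + 3*exp(-2) + 3*exp(2)) = -12 + 6*exp(-2) + 6*exp(2).

-12 + 6*exp(-2) + 6*exp(2)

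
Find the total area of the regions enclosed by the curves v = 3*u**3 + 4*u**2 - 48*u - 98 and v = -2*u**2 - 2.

Set the curves equal: 3*u**3 + 4*u**2 - 48*u - 98 = -2*u**2 - 2, so 3*u**3 + 6*u**2 - 48*u - 96 = 0, which factors as 3*(u - 4)*(u + 2)*(u + 4) = 0. The curves meet at u = -4, -2, 4.
On [-4, -2], v = 3*u**3 + 4*u**2 - 48*u - 98 is on top; that piece has area ∫[-4,-2] (3*u**3 + 6*u**2 - 48*u - 96) du = 28.
On [-2, 4], v = -2*u**2 - 2 is on top; that piece has area ∫[-2,4] (-(3*u**3 + 6*u**2 - 48*u - 96)) du = 540.
Total enclosed area = 28 + 540 = 568.

568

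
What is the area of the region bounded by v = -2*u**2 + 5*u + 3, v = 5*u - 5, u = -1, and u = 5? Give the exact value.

The difference (-2*u**2 + 5*u + 3) - (5*u - 5) = -2*u**2 + 8 changes sign at u = 2 inside [-1, 5], so split the integral there.
∫[-1,2] (-2*u**2 + 8) du = 18.
∫[2,5] (-2*u**2 + 8) du = -54; the area of that piece is 54.
Total area = 18 + 54 = 72.

72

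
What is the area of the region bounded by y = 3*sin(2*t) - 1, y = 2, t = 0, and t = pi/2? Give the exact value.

-3 + 3*pi/2

On [0, pi/2], (3*sin(2*t) - 1) - (2) = 3*sin(2*t) - 3 is ≤ 0 throughout, so the area is a single integral of |3*sin(2*t) - 3|.
∫[0,pi/2] (3*sin(2*t) - 3) dt = 3 - 3*pi/2; the area of that piece is -3 + 3*pi/2.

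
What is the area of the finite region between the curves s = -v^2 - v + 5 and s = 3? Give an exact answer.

9/2

Both boundary curves give s as a function of v, so integrate with respect to v. Setting them equal: -v^2 - v + 2 = 0, i.e. -(v - 1)*(v + 2) = 0, so they meet at v = -2, 1.
For v in [-2, 1], s = -v^2 - v + 5 is on the right; area = ∫[-2,1] (-v^2 - v + 2) dv = 9/2.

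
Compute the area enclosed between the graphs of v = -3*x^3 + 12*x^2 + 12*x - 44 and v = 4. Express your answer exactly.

148

Set the curves equal: -3*x^3 + 12*x^2 + 12*x - 44 = 4, so -3*x^3 + 12*x^2 + 12*x - 48 = 0, which factors as -3*(x - 4)*(x - 2)*(x + 2) = 0. The curves meet at x = -2, 2, 4.
On [-2, 2], v = 4 is on top; that piece has area ∫[-2,2] (-(-3*x^3 + 12*x^2 + 12*x - 48)) dx = 128.
On [2, 4], v = -3*x^3 + 12*x^2 + 12*x - 44 is on top; that piece has area ∫[2,4] (-3*x^3 + 12*x^2 + 12*x - 48) dx = 20.
Total enclosed area = 128 + 20 = 148.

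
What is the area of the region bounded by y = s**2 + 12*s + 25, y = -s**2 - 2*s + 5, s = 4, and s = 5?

371/3

On [4, 5], (s**2 + 12*s + 25) - (-s**2 - 2*s + 5) = 2*s**2 + 14*s + 20 is ≥ 0 throughout, so the area is a single integral of |2*s**2 + 14*s + 20|.
∫[4,5] (2*s**2 + 14*s + 20) ds = 371/3.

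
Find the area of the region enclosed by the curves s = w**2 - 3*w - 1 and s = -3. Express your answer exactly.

1/6

Both boundary curves give s as a function of w, so integrate with respect to w. Setting them equal: w**2 - 3*w + 2 = 0, i.e. (w - 2)*(w - 1) = 0, so they meet at w = 1, 2.
For w in [1, 2], s = w**2 - 3*w - 1 is on the left; area = ∫[1,2] (-(w**2 - 3*w + 2)) dw = 1/6.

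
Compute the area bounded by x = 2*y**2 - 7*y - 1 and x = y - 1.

Both boundary curves give x as a function of y, so integrate with respect to y. Setting them equal: 2*y**2 - 8*y = 0, i.e. 2*y*(y - 4) = 0, so they meet at y = 0, 4.
For y in [0, 4], x = 2*y**2 - 7*y - 1 is on the left; area = ∫[0,4] (-(2*y**2 - 8*y)) dy = 64/3.

64/3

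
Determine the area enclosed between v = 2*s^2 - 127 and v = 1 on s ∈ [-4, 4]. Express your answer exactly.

On [-4, 4], (2*s^2 - 127) - (1) = 2*s^2 - 128 is ≤ 0 throughout, so the area is a single integral of |2*s^2 - 128|.
∫[-4,4] (2*s^2 - 128) ds = -2816/3; the area of that piece is 2816/3.

2816/3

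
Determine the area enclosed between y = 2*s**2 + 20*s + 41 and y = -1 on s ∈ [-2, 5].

1778/3

On [-2, 5], (2*s**2 + 20*s + 41) - (-1) = 2*s**2 + 20*s + 42 is ≥ 0 throughout, so the area is a single integral of |2*s**2 + 20*s + 42|.
∫[-2,5] (2*s**2 + 20*s + 42) ds = 1778/3.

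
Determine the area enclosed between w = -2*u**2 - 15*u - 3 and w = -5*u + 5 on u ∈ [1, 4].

141

On [1, 4], (-2*u**2 - 15*u - 3) - (-5*u + 5) = -2*u**2 - 10*u - 8 is ≤ 0 throughout, so the area is a single integral of |-2*u**2 - 10*u - 8|.
∫[1,4] (-2*u**2 - 10*u - 8) du = -141; the area of that piece is 141.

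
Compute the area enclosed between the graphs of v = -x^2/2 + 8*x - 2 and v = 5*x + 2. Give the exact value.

Set the curves equal: -x^2/2 + 8*x - 2 = 5*x + 2, so -x^2/2 + 3*x - 4 = 0, which factors as -(x - 4)*(x - 2)/2 = 0. The curves meet at x = 2, 4.
On [2, 4], v = -x^2/2 + 8*x - 2 is on top; that piece has area ∫[2,4] (-x^2/2 + 3*x - 4) dx = 2/3.

2/3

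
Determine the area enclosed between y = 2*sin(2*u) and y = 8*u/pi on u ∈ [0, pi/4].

1 - pi/4

On [0, pi/4], (2*sin(2*u)) - (8*u/pi) = -8*u/pi + 2*sin(2*u) is ≥ 0 throughout, so the area is a single integral of |-8*u/pi + 2*sin(2*u)|.
∫[0,pi/4] (-8*u/pi + 2*sin(2*u)) du = 1 - pi/4.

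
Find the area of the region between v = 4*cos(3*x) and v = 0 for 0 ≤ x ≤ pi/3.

The difference (4*cos(3*x)) - (0) = 4*cos(3*x) changes sign at x = pi/6 inside [0, pi/3], so split the integral there.
∫[0,pi/6] (4*cos(3*x)) dx = 4/3.
∫[pi/6,pi/3] (4*cos(3*x)) dx = -4/3; the area of that piece is 4/3.
Total area = 4/3 + 4/3 = 8/3.

8/3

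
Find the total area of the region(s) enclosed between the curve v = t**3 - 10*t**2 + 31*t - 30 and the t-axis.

37/12

The curve meets the t-axis where t**3 - 10*t**2 + 31*t - 30 = 0, i.e. (t - 5)*(t - 3)*(t - 2) = 0, at t = 2, 3, 5.
On [2, 3] the curve lies above the axis; ∫[2,3] (t**3 - 10*t**2 + 31*t - 30) dt = 5/12, giving area 5/12.
On [3, 5] the curve lies below the axis; ∫[3,5] (t**3 - 10*t**2 + 31*t - 30) dt = -8/3, giving area 8/3.
Total area = 5/12 + 8/3 = 37/12.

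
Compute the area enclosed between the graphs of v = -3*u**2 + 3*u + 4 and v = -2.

Set the curves equal: -3*u**2 + 3*u + 4 = -2, so -3*u**2 + 3*u + 6 = 0, which factors as -3*(u - 2)*(u + 1) = 0. The curves meet at u = -1, 2.
On [-1, 2], v = -3*u**2 + 3*u + 4 is on top; that piece has area ∫[-1,2] (-3*u**2 + 3*u + 6) du = 27/2.

27/2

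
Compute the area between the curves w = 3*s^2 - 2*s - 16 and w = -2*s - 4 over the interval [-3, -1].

12

The difference (3*s^2 - 2*s - 16) - (-2*s - 4) = 3*s^2 - 12 changes sign at s = -2 inside [-3, -1], so split the integral there.
∫[-3,-2] (3*s^2 - 12) ds = 7.
∫[-2,-1] (3*s^2 - 12) ds = -5; the area of that piece is 5.
Total area = 7 + 5 = 12.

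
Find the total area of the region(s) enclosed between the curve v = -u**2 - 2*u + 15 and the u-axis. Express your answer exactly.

The curve meets the u-axis where -u**2 - 2*u + 15 = 0, i.e. -(u - 3)*(u + 5) = 0, at u = -5, 3.
On [-5, 3] the curve lies above the axis; ∫[-5,3] (-u**2 - 2*u + 15) du = 256/3, giving area 256/3.

256/3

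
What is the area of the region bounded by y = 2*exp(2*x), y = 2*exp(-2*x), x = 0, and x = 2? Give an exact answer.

On [0, 2], (2*exp(2*x)) - (2*exp(-2*x)) = 2*exp(2*x) - 2*exp(-2*x) is ≥ 0 throughout, so the area is a single integral of |2*exp(2*x) - 2*exp(-2*x)|.
∫[0,2] (2*exp(2*x) - 2*exp(-2*x)) dx = -2 + exp(-4) + exp(4).

-2 + exp(-4) + exp(4)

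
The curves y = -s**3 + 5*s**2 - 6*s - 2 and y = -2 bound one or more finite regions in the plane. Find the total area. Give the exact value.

37/12

Set the curves equal: -s**3 + 5*s**2 - 6*s - 2 = -2, so -s**3 + 5*s**2 - 6*s = 0, which factors as -s*(s - 3)*(s - 2) = 0. The curves meet at s = 0, 2, 3.
On [0, 2], y = -2 is on top; that piece has area ∫[0,2] (-(-s**3 + 5*s**2 - 6*s)) ds = 8/3.
On [2, 3], y = -s**3 + 5*s**2 - 6*s - 2 is on top; that piece has area ∫[2,3] (-s**3 + 5*s**2 - 6*s) ds = 5/12.
Total enclosed area = 8/3 + 5/12 = 37/12.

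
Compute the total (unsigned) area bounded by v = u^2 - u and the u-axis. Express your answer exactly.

The curve meets the u-axis where u^2 - u = 0, i.e. u*(u - 1) = 0, at u = 0, 1.
On [0, 1] the curve lies below the axis; ∫[0,1] (u^2 - u) du = -1/6, giving area 1/6.

1/6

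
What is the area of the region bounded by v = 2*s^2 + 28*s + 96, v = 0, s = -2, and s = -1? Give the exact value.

On [-2, -1], (2*s^2 + 28*s + 96) - (0) = 2*s^2 + 28*s + 96 is ≥ 0 throughout, so the area is a single integral of |2*s^2 + 28*s + 96|.
∫[-2,-1] (2*s^2 + 28*s + 96) ds = 176/3.

176/3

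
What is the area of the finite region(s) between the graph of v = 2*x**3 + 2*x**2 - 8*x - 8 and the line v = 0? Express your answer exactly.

The curve meets the x-axis where 2*x**3 + 2*x**2 - 8*x - 8 = 0, i.e. 2*(x - 2)*(x + 1)*(x + 2) = 0, at x = -2, -1, 2.
On [-2, -1] the curve lies above the axis; ∫[-2,-1] (2*x**3 + 2*x**2 - 8*x - 8) dx = 7/6, giving area 7/6.
On [-1, 2] the curve lies below the axis; ∫[-1,2] (2*x**3 + 2*x**2 - 8*x - 8) dx = -45/2, giving area 45/2.
Total area = 7/6 + 45/2 = 71/3.

71/3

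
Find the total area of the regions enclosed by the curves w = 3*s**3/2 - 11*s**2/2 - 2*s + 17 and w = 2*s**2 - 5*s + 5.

Set the curves equal: 3*s**3/2 - 11*s**2/2 - 2*s + 17 = 2*s**2 - 5*s + 5, so 3*s**3/2 - 15*s**2/2 + 3*s + 12 = 0, which factors as 3*(s - 4)*(s - 2)*(s + 1)/2 = 0. The curves meet at s = -1, 2, 4.
On [-1, 2], w = 3*s**3/2 - 11*s**2/2 - 2*s + 17 is on top; that piece has area ∫[-1,2] (3*s**3/2 - 15*s**2/2 + 3*s + 12) ds = 189/8.
On [2, 4], w = 2*s**2 - 5*s + 5 is on top; that piece has area ∫[2,4] (-(3*s**3/2 - 15*s**2/2 + 3*s + 12)) ds = 8.
Total enclosed area = 189/8 + 8 = 253/8.

253/8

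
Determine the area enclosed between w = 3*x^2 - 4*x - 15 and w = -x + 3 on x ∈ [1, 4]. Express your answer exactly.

61/2

The difference (3*x^2 - 4*x - 15) - (-x + 3) = 3*x^2 - 3*x - 18 changes sign at x = 3 inside [1, 4], so split the integral there.
∫[1,3] (3*x^2 - 3*x - 18) dx = -22; the area of that piece is 22.
∫[3,4] (3*x^2 - 3*x - 18) dx = 17/2.
Total area = 22 + 17/2 = 61/2.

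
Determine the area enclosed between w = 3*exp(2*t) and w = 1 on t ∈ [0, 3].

On [0, 3], (3*exp(2*t)) - (1) = 3*exp(2*t) - 1 is ≥ 0 throughout, so the area is a single integral of |3*exp(2*t) - 1|.
∫[0,3] (3*exp(2*t) - 1) dt = -9/2 + 3*exp(6)/2.

-9/2 + 3*exp(6)/2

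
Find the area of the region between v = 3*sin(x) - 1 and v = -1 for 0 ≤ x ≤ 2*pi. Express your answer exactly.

12

The difference (3*sin(x) - 1) - (-1) = 3*sin(x) changes sign at x = pi inside [0, 2*pi], so split the integral there.
∫[0,pi] (3*sin(x)) dx = 6.
∫[pi,2*pi] (3*sin(x)) dx = -6; the area of that piece is 6.
Total area = 6 + 6 = 12.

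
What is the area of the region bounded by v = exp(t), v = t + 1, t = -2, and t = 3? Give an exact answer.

-15/2 - exp(-2) + exp(3)

On [-2, 3], (exp(t)) - (t + 1) = -t + exp(t) - 1 is ≥ 0 throughout, so the area is a single integral of |-t + exp(t) - 1|.
∫[-2,3] (-t + exp(t) - 1) dt = -15/2 - exp(-2) + exp(3).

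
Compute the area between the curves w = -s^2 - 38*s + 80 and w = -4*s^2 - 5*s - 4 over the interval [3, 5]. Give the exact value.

The difference (-s^2 - 38*s + 80) - (-4*s^2 - 5*s - 4) = 3*s^2 - 33*s + 84 changes sign at s = 4 inside [3, 5], so split the integral there.
∫[3,4] (3*s^2 - 33*s + 84) ds = 11/2.
∫[4,5] (3*s^2 - 33*s + 84) ds = -7/2; the area of that piece is 7/2.
Total area = 11/2 + 7/2 = 9.

9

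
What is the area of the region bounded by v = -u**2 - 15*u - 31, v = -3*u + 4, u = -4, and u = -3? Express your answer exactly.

On [-4, -3], (-u**2 - 15*u - 31) - (-3*u + 4) = -u**2 - 12*u - 35 is ≤ 0 throughout, so the area is a single integral of |-u**2 - 12*u - 35|.
∫[-4,-3] (-u**2 - 12*u - 35) du = -16/3; the area of that piece is 16/3.

16/3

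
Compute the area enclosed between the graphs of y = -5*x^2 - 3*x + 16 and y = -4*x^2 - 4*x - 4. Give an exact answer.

Set the curves equal: -5*x^2 - 3*x + 16 = -4*x^2 - 4*x - 4, so -x^2 + x + 20 = 0, which factors as -(x - 5)*(x + 4) = 0. The curves meet at x = -4, 5.
On [-4, 5], y = -5*x^2 - 3*x + 16 is on top; that piece has area ∫[-4,5] (-x^2 + x + 20) dx = 243/2.

243/2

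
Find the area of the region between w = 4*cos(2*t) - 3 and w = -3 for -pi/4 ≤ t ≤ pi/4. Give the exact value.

4

On [-pi/4, pi/4], (4*cos(2*t) - 3) - (-3) = 4*cos(2*t) is ≥ 0 throughout, so the area is a single integral of |4*cos(2*t)|.
∫[-pi/4,pi/4] (4*cos(2*t)) dt = 4.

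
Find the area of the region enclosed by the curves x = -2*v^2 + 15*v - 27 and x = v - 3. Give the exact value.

1/3

Both boundary curves give x as a function of v, so integrate with respect to v. Setting them equal: -2*v^2 + 14*v - 24 = 0, i.e. -2*(v - 4)*(v - 3) = 0, so they meet at v = 3, 4.
For v in [3, 4], x = -2*v^2 + 15*v - 27 is on the right; area = ∫[3,4] (-2*v^2 + 14*v - 24) dv = 1/3.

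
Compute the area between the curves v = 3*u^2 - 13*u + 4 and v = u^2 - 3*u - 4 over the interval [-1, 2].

The difference (3*u^2 - 13*u + 4) - (u^2 - 3*u - 4) = 2*u^2 - 10*u + 8 changes sign at u = 1 inside [-1, 2], so split the integral there.
∫[-1,1] (2*u^2 - 10*u + 8) du = 52/3.
∫[1,2] (2*u^2 - 10*u + 8) du = -7/3; the area of that piece is 7/3.
Total area = 52/3 + 7/3 = 59/3.

59/3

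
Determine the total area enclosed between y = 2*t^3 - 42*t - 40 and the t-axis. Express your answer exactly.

The curve meets the t-axis where 2*t^3 - 42*t - 40 = 0, i.e. 2*(t - 5)*(t + 1)*(t + 4) = 0, at t = -4, -1, 5.
On [-4, -1] the curve lies above the axis; ∫[-4,-1] (2*t^3 - 42*t - 40) dt = 135/2, giving area 135/2.
On [-1, 5] the curve lies below the axis; ∫[-1,5] (2*t^3 - 42*t - 40) dt = -432, giving area 432.
Total area = 135/2 + 432 = 999/2.

999/2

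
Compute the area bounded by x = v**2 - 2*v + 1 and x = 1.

4/3

Both boundary curves give x as a function of v, so integrate with respect to v. Setting them equal: v**2 - 2*v = 0, i.e. v*(v - 2) = 0, so they meet at v = 0, 2.
For v in [0, 2], x = v**2 - 2*v + 1 is on the left; area = ∫[0,2] (-(v**2 - 2*v)) dv = 4/3.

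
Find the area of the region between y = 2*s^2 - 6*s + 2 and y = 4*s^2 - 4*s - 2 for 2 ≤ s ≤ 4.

124/3

On [2, 4], (2*s^2 - 6*s + 2) - (4*s^2 - 4*s - 2) = -2*s^2 - 2*s + 4 is ≤ 0 throughout, so the area is a single integral of |-2*s^2 - 2*s + 4|.
∫[2,4] (-2*s^2 - 2*s + 4) ds = -124/3; the area of that piece is 124/3.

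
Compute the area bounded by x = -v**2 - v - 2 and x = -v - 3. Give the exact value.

4/3

Both boundary curves give x as a function of v, so integrate with respect to v. Setting them equal: -v**2 + 1 = 0, i.e. -(v - 1)*(v + 1) = 0, so they meet at v = -1, 1.
For v in [-1, 1], x = -v**2 - v - 2 is on the right; area = ∫[-1,1] (-v**2 + 1) dv = 4/3.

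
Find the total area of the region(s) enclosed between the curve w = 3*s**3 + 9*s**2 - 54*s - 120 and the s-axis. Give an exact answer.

The curve meets the s-axis where 3*s**3 + 9*s**2 - 54*s - 120 = 0, i.e. 3*(s - 4)*(s + 2)*(s + 5) = 0, at s = -5, -2, 4.
On [-5, -2] the curve lies above the axis; ∫[-5,-2] (3*s**3 + 9*s**2 - 54*s - 120) ds = 405/4, giving area 405/4.
On [-2, 4] the curve lies below the axis; ∫[-2,4] (3*s**3 + 9*s**2 - 54*s - 120) ds = -648, giving area 648.
Total area = 405/4 + 648 = 2997/4.

2997/4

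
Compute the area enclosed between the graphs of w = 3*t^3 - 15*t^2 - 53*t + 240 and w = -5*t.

5137/4

Set the curves equal: 3*t^3 - 15*t^2 - 53*t + 240 = -5*t, so 3*t^3 - 15*t^2 - 48*t + 240 = 0, which factors as 3*(t - 5)*(t - 4)*(t + 4) = 0. The curves meet at t = -4, 4, 5.
On [-4, 4], w = 3*t^3 - 15*t^2 - 53*t + 240 is on top; that piece has area ∫[-4,4] (3*t^3 - 15*t^2 - 48*t + 240) dt = 1280.
On [4, 5], w = -5*t is on top; that piece has area ∫[4,5] (-(3*t^3 - 15*t^2 - 48*t + 240)) dt = 17/4.
Total enclosed area = 1280 + 17/4 = 5137/4.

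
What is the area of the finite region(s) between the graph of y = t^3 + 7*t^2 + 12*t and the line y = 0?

71/6

The curve meets the t-axis where t^3 + 7*t^2 + 12*t = 0, i.e. t*(t + 3)*(t + 4) = 0, at t = -4, -3, 0.
On [-4, -3] the curve lies above the axis; ∫[-4,-3] (t^3 + 7*t^2 + 12*t) dt = 7/12, giving area 7/12.
On [-3, 0] the curve lies below the axis; ∫[-3,0] (t^3 + 7*t^2 + 12*t) dt = -45/4, giving area 45/4.
Total area = 7/12 + 45/4 = 71/6.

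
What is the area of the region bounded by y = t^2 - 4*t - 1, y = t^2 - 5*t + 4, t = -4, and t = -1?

45/2

On [-4, -1], (t^2 - 4*t - 1) - (t^2 - 5*t + 4) = t - 5 is ≤ 0 throughout, so the area is a single integral of |t - 5|.
∫[-4,-1] (t - 5) dt = -45/2; the area of that piece is 45/2.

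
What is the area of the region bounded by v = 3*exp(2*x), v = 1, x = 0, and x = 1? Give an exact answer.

On [0, 1], (3*exp(2*x)) - (1) = 3*exp(2*x) - 1 is ≥ 0 throughout, so the area is a single integral of |3*exp(2*x) - 1|.
∫[0,1] (3*exp(2*x) - 1) dx = -5/2 + 3*exp(2)/2.

-5/2 + 3*exp(2)/2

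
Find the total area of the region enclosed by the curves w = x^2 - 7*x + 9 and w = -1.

9/2

Set the curves equal: x^2 - 7*x + 9 = -1, so x^2 - 7*x + 10 = 0, which factors as (x - 5)*(x - 2) = 0. The curves meet at x = 2, 5.
On [2, 5], w = -1 is on top; that piece has area ∫[2,5] (-(x^2 - 7*x + 10)) dx = 9/2.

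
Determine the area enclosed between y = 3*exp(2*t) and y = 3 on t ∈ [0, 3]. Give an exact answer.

-21/2 + 3*exp(6)/2

On [0, 3], (3*exp(2*t)) - (3) = 3*exp(2*t) - 3 is ≥ 0 throughout, so the area is a single integral of |3*exp(2*t) - 3|.
∫[0,3] (3*exp(2*t) - 3) dt = -21/2 + 3*exp(6)/2.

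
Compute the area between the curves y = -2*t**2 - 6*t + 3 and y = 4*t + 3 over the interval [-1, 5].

The difference (-2*t**2 - 6*t + 3) - (4*t + 3) = -2*t**2 - 10*t changes sign at t = 0 inside [-1, 5], so split the integral there.
∫[-1,0] (-2*t**2 - 10*t) dt = 13/3.
∫[0,5] (-2*t**2 - 10*t) dt = -625/3; the area of that piece is 625/3.
Total area = 13/3 + 625/3 = 638/3.

638/3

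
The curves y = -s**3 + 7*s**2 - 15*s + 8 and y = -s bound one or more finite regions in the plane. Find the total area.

37/12

Set the curves equal: -s**3 + 7*s**2 - 15*s + 8 = -s, so -s**3 + 7*s**2 - 14*s + 8 = 0, which factors as -(s - 4)*(s - 2)*(s - 1) = 0. The curves meet at s = 1, 2, 4.
On [1, 2], y = -s is on top; that piece has area ∫[1,2] (-(-s**3 + 7*s**2 - 14*s + 8)) ds = 5/12.
On [2, 4], y = -s**3 + 7*s**2 - 15*s + 8 is on top; that piece has area ∫[2,4] (-s**3 + 7*s**2 - 14*s + 8) ds = 8/3.
Total enclosed area = 5/12 + 8/3 = 37/12.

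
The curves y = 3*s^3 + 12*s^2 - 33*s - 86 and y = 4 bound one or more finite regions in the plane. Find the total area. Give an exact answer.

Set the curves equal: 3*s^3 + 12*s^2 - 33*s - 86 = 4, so 3*s^3 + 12*s^2 - 33*s - 90 = 0, which factors as 3*(s - 3)*(s + 2)*(s + 5) = 0. The curves meet at s = -5, -2, 3.
On [-5, -2], y = 3*s^3 + 12*s^2 - 33*s - 86 is on top; that piece has area ∫[-5,-2] (3*s^3 + 12*s^2 - 33*s - 90) ds = 351/4.
On [-2, 3], y = 4 is on top; that piece has area ∫[-2,3] (-(3*s^3 + 12*s^2 - 33*s - 90)) ds = 1375/4.
Total enclosed area = 351/4 + 1375/4 = 863/2.

863/2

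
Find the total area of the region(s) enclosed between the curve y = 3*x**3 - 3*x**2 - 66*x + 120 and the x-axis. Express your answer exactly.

3901/4

The curve meets the x-axis where 3*x**3 - 3*x**2 - 66*x + 120 = 0, i.e. 3*(x - 4)*(x - 2)*(x + 5) = 0, at x = -5, 2, 4.
On [-5, 2] the curve lies above the axis; ∫[-5,2] (3*x**3 - 3*x**2 - 66*x + 120) dx = 3773/4, giving area 3773/4.
On [2, 4] the curve lies below the axis; ∫[2,4] (3*x**3 - 3*x**2 - 66*x + 120) dx = -32, giving area 32.
Total area = 3773/4 + 32 = 3901/4.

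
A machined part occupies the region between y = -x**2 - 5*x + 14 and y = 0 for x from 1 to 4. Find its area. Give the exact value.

The difference (-x**2 - 5*x + 14) - (0) = -x**2 - 5*x + 14 changes sign at x = 2 inside [1, 4], so split the integral there.
∫[1,2] (-x**2 - 5*x + 14) dx = 25/6.
∫[2,4] (-x**2 - 5*x + 14) dx = -62/3; the area of that piece is 62/3.
Total area = 25/6 + 62/3 = 149/6.

149/6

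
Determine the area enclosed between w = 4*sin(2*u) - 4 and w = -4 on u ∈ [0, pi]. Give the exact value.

The difference (4*sin(2*u) - 4) - (-4) = 4*sin(2*u) changes sign at u = pi/2 inside [0, pi], so split the integral there.
∫[0,pi/2] (4*sin(2*u)) du = 4.
∫[pi/2,pi] (4*sin(2*u)) du = -4; the area of that piece is 4.
Total area = 4 + 4 = 8.

8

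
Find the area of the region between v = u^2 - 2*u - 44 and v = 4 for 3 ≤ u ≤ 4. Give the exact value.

On [3, 4], (u^2 - 2*u - 44) - (4) = u^2 - 2*u - 48 is ≤ 0 throughout, so the area is a single integral of |u^2 - 2*u - 48|.
∫[3,4] (u^2 - 2*u - 48) du = -128/3; the area of that piece is 128/3.

128/3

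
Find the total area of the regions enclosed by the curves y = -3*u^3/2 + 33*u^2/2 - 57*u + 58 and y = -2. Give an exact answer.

37/8

Set the curves equal: -3*u^3/2 + 33*u^2/2 - 57*u + 58 = -2, so -3*u^3/2 + 33*u^2/2 - 57*u + 60 = 0, which factors as -3*(u - 5)*(u - 4)*(u - 2)/2 = 0. The curves meet at u = 2, 4, 5.
On [2, 4], y = -2 is on top; that piece has area ∫[2,4] (-(-3*u^3/2 + 33*u^2/2 - 57*u + 60)) du = 4.
On [4, 5], y = -3*u^3/2 + 33*u^2/2 - 57*u + 58 is on top; that piece has area ∫[4,5] (-3*u^3/2 + 33*u^2/2 - 57*u + 60) du = 5/8.
Total enclosed area = 4 + 5/8 = 37/8.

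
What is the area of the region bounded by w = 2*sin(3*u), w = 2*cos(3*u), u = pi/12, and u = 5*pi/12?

4*sqrt(2)/3

On [pi/12, 5*pi/12], (2*sin(3*u)) - (2*cos(3*u)) = 2*sin(3*u) - 2*cos(3*u) is ≥ 0 throughout, so the area is a single integral of |2*sin(3*u) - 2*cos(3*u)|.
∫[pi/12,5*pi/12] (2*sin(3*u) - 2*cos(3*u)) du = 4*sqrt(2)/3.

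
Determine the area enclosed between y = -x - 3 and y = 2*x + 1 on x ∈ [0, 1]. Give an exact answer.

11/2

On [0, 1], (-x - 3) - (2*x + 1) = -3*x - 4 is ≤ 0 throughout, so the area is a single integral of |-3*x - 4|.
∫[0,1] (-3*x - 4) dx = -11/2; the area of that piece is 11/2.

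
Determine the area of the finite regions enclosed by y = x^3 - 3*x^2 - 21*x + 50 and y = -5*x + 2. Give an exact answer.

Set the curves equal: x^3 - 3*x^2 - 21*x + 50 = -5*x + 2, so x^3 - 3*x^2 - 16*x + 48 = 0, which factors as (x - 4)*(x - 3)*(x + 4) = 0. The curves meet at x = -4, 3, 4.
On [-4, 3], y = x^3 - 3*x^2 - 21*x + 50 is on top; that piece has area ∫[-4,3] (x^3 - 3*x^2 - 16*x + 48) dx = 1029/4.
On [3, 4], y = -5*x + 2 is on top; that piece has area ∫[3,4] (-(x^3 - 3*x^2 - 16*x + 48)) dx = 5/4.
Total enclosed area = 1029/4 + 5/4 = 517/2.

517/2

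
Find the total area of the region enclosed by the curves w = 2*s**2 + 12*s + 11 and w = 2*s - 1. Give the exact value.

Set the curves equal: 2*s**2 + 12*s + 11 = 2*s - 1, so 2*s**2 + 10*s + 12 = 0, which factors as 2*(s + 2)*(s + 3) = 0. The curves meet at s = -3, -2.
On [-3, -2], w = 2*s - 1 is on top; that piece has area ∫[-3,-2] (-(2*s**2 + 10*s + 12)) ds = 1/3.

1/3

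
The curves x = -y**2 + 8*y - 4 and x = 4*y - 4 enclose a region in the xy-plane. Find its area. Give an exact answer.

Both boundary curves give x as a function of y, so integrate with respect to y. Setting them equal: -y**2 + 4*y = 0, i.e. -y*(y - 4) = 0, so they meet at y = 0, 4.
For y in [0, 4], x = -y**2 + 8*y - 4 is on the right; area = ∫[0,4] (-y**2 + 4*y) dy = 32/3.

32/3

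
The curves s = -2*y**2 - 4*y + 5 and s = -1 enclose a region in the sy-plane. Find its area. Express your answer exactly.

Both boundary curves give s as a function of y, so integrate with respect to y. Setting them equal: -2*y**2 - 4*y + 6 = 0, i.e. -2*(y - 1)*(y + 3) = 0, so they meet at y = -3, 1.
For y in [-3, 1], s = -2*y**2 - 4*y + 5 is on the right; area = ∫[-3,1] (-2*y**2 - 4*y + 6) dy = 64/3.

64/3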